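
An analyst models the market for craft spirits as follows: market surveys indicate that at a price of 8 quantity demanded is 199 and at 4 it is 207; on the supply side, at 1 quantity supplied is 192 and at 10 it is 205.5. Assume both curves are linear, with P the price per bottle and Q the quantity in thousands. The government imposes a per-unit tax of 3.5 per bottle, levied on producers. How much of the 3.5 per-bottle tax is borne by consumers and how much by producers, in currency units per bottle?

Demand slope: (207 − 199)/(4 − 8) = -2, so Qd = 215 − 2P.
Supply slope: (205.5 − 192)/(10 − 1) = 1.5, so Qs = 1.5P + 190.5.
Before the tax: set 215 − 2P = 1.5P + 190.5 → P* = 7, Q* = 201.
With the tax collected from producers, supply shifts: Qs = 1.5(P − 3.5) + 190.5.
New equilibrium: consumers pay 8.5, producers receive 5, Q = 198. (Wedge: Pb − Ps = 3.5.)
Burden on consumers: 1.5; on producers: 2. (They sum to 3.5.)
The less price-elastic side of the market bears the larger share of a per-unit tax.

Consumers bear 1.5 per bottle; producers bear 2 per bottle.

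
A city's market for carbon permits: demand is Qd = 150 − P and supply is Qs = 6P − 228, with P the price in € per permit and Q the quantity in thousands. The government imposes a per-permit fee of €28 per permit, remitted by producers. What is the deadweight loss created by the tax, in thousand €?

Without the tax, 150 − P = 6P − 228 gives 7P = 378, so P* = €54 and Q* = 96.
With the tax collected from producers, supply shifts: Qs = 6(P − 28) − 228.
New equilibrium: buyers pay €78, producers receive €50, Q = 72. (Wedge: Pb − Ps = 28.)
Quantity falls by |ΔQ| = |96 − 72| = 24.
DWL = ½ · t · |ΔQ| = ½ · 28 · 24 = €336.

Deadweight loss = €336 thousand.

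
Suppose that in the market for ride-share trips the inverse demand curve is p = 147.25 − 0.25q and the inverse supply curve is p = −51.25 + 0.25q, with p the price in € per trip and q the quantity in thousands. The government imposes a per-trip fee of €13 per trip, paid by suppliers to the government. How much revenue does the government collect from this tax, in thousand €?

Rewrite in direct form: qd = 589 − 4p and qs = 4p + 205.
Before the tax: set 589 − 4p = 4p + 205 → p* = €48, q* = 397.
With the tax collected from suppliers, supply shifts: qs = 4(p − 13) + 205.
Solving gives q = 371 with buyers paying €54.5 and suppliers receiving €41.5 (the €13 wedge).
Revenue = t · Q = 13 · 371 = €4823.

Tax revenue = €4823 thousand.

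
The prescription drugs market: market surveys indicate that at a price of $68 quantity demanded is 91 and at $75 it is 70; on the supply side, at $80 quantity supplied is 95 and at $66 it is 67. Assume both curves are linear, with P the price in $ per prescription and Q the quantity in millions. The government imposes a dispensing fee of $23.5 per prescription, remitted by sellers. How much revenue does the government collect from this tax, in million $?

Demand slope: (70 − 91)/(75 − 68) = -3, so Qd = 295 − 3P.
Supply slope: (67 − 95)/(66 − 80) = 2, so Qs = 2P − 65.
Before the tax: set 295 − 3P = 2P − 65 → P* = $72, Q* = 79.
With the tax collected from sellers, supply shifts: Qs = 2(P − 23.5) − 65.
New equilibrium: consumers pay $81.4, sellers receive $57.9, Q = 50.8. (Wedge: Pb − Ps = 23.5.)
Revenue = t · Q = 23.5 · 50.8 = $1193.8.

Tax revenue = $1193.8 million.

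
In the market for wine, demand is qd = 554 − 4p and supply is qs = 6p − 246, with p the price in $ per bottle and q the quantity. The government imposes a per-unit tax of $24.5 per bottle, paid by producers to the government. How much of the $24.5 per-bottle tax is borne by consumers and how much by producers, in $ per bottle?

Before the tax: set 554 − 4p = 6p − 246 → p* = $80, q* = 234.
With the tax collected from producers, supply shifts: qs = 6(p − 24.5) − 246.
New equilibrium: consumers pay $94.7, producers receive $70.2, q = 175.2. (Wedge: pb − ps = 24.5.)
Burden on consumers: $14.7; on producers: $9.8. (They sum to $24.5.)
The less price-elastic side of the market bears the larger share of a per-unit tax.

Consumers bear $14.7 per bottle; producers bear $9.8 per bottle.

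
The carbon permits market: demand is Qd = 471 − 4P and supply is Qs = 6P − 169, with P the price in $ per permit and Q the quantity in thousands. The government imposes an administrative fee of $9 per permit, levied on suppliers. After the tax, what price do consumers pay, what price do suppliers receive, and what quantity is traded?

Without the tax, 471 − 4P = 6P − 169 gives 10P = 640, so P* = $64 and Q* = 215.
With the tax collected from suppliers, supply shifts: Qs = 6(P − 9) − 169.
Solving gives Q = 193.4 with consumers paying $69.4 and suppliers receiving $60.4 (the $9 wedge).

Consumers pay $69.4; suppliers receive $60.4; quantity = 193.4.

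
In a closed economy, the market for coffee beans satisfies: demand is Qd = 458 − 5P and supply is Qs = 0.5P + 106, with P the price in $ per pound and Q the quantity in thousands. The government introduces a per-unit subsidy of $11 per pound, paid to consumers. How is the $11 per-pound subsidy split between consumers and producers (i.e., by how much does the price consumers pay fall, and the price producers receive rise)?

Before the subsidy: set 458 − 5P = 0.5P + 106 → P* = $64, Q* = 138.
With a per-unit subsidy paid to consumers, each effectively pays P − 11, so demand becomes Qd = 458 − 5(P − 11).
Solving gives Q = 143 with consumers paying $63 and producers receiving $74 (the $11 wedge).
Gain to consumers: $1; to producers: $10. (They sum to $11.)

Consumers gain $1 per pound; producers gain $10 per pound.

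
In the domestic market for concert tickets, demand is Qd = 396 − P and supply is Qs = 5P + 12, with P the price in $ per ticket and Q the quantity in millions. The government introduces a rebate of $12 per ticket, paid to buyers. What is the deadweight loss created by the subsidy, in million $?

Before the subsidy: set 396 − P = 5P + 12 → P* = $64, Q* = 332.
With a per-unit subsidy paid to buyers, each effectively pays P − 12, so demand becomes Qd = 396 − (P − 12).
Solving gives Q = 342 with buyers paying $54 and producers receiving $66 (the $12 wedge).
Quantity rises by |ΔQ| = |332 − 342| = 10.
DWL = ½ · t · |ΔQ| = ½ · 12 · 10 = $60.

Deadweight loss = $60 million.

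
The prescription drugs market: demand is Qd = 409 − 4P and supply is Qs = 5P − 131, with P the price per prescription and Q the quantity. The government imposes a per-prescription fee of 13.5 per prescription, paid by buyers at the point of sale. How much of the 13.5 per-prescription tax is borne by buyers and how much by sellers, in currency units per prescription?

Buyers bear 7.5 per prescription; sellers bear 6 per prescription.

Without the tax, 409 − 4P = 5P − 131 gives 9P = 540, so P* = 60 and Q* = 169.
With the tax collected from buyers, demand (in seller-price terms) shifts: Qd = 409 − 4(P + 13.5).
Solving gives Q = 139 with buyers paying 67.5 and sellers receiving 54 (the 13.5 wedge).
Burden on buyers: 7.5; on sellers: 6. (They sum to 13.5.)
The less price-elastic side of the market bears the larger share of a per-unit tax.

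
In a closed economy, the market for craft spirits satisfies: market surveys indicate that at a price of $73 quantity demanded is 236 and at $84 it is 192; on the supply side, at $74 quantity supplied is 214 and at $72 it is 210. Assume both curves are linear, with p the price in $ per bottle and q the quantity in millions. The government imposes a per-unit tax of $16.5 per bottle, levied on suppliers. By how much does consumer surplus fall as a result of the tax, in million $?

Consumer surplus falls by $1149.5 million.

Demand slope: (192 − 236)/(84 − 73) = -4, so qd = 528 − 4p.
Supply slope: (210 − 214)/(72 − 74) = 2, so qs = 2p + 66.
Before the tax: set 528 − 4p = 2p + 66 → p* = $77, q* = 220.
With the tax collected from suppliers, supply shifts: qs = 2(p − 16.5) + 66.
New equilibrium: consumers pay $82.5, suppliers receive $66, q = 198. (Wedge: pb − ps = 16.5.)
ΔCS is the trapezoid between Q = 198 and Q = 220 of height $5.5: ½ · (220 + 198) · 5.5 = $1149.5.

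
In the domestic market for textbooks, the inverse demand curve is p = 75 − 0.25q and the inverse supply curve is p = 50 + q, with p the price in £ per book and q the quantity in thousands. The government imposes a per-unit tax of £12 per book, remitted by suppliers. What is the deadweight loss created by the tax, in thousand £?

Deadweight loss = £57.6 thousand.

Rewrite in direct form: qd = 300 − 4p and qs = p − 50.
Without the tax, 300 − 4p = p − 50 gives 5p = 350, so p* = £70 and q* = 20.
With the tax collected from suppliers, supply shifts: qs = (p − 12) − 50.
Solving gives q = 10.4 with buyers paying £72.4 and suppliers receiving £60.4 (the £12 wedge).
Quantity falls by |ΔQ| = |20 − 10.4| = 9.6.
DWL = ½ · t · |ΔQ| = ½ · 12 · 9.6 = £57.6.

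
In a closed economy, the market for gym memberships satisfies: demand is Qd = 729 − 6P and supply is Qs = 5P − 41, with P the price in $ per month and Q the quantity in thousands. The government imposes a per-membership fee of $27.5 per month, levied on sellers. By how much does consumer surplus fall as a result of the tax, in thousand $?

Without the tax, 729 − 6P = 5P − 41 gives 11P = 770, so P* = $70 and Q* = 309.
With the tax collected from sellers, supply shifts: Qs = 5(P − 27.5) − 41.
New equilibrium: buyers pay $82.5, sellers receive $55, Q = 234. (Wedge: Pb − Ps = 27.5.)
ΔCS is the trapezoid between Q = 234 and Q = 309 of height $12.5: ½ · (309 + 234) · 12.5 = $3393.75.

Consumer surplus falls by $3393.75 thousand.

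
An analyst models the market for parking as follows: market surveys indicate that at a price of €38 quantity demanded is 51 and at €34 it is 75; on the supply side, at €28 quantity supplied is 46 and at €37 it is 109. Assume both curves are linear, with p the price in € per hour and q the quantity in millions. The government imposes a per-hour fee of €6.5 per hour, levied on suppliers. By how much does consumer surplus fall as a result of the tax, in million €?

Consumer surplus falls by €246.75 million.

Demand slope: (75 − 51)/(34 − 38) = -6, so qd = 279 − 6p.
Supply slope: (109 − 46)/(37 − 28) = 7, so qs = 7p − 150.
Without the tax, 279 − 6p = 7p − 150 gives 13p = 429, so p* = €33 and q* = 81.
With the tax collected from suppliers, supply shifts: qs = 7(p − 6.5) − 150.
Solving gives q = 60 with buyers paying €36.5 and suppliers receiving €30 (the €6.5 wedge).
ΔCS is the trapezoid between Q = 60 and Q = 81 of height €3.5: ½ · (81 + 60) · 3.5 = €246.75.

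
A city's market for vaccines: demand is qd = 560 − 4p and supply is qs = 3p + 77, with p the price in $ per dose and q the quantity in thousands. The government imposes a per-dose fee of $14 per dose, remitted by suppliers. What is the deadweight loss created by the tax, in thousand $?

Before the tax: set 560 − 4p = 3p + 77 → p* = $69, q* = 284.
With the tax collected from suppliers, supply shifts: qs = 3(p − 14) + 77.
New equilibrium: consumers pay $75, suppliers receive $61, q = 260. (Wedge: pb − ps = 14.)
Quantity falls by |ΔQ| = |284 − 260| = 24.
DWL = ½ · t · |ΔQ| = ½ · 14 · 24 = $168.

Deadweight loss = $168 thousand.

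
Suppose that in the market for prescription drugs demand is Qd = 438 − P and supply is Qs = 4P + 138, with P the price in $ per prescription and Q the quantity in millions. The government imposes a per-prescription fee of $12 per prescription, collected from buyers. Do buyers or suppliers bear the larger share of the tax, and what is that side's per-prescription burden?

Before the tax: set 438 − P = 4P + 138 → P* = $60, Q* = 378.
With the tax collected from buyers, demand (in seller-price terms) shifts: Qd = 438 − (P + 12).
New equilibrium: buyers pay $69.6, suppliers receive $57.6, Q = 368.4. (Wedge: Pb − Ps = 12.)
Per-prescription burden: buyers $9.6, suppliers $2.4.
Buyers take the larger share because demand is less price-elastic here (demand slope 1 vs supply slope 4).

Buyers bear the larger share: $9.6 per prescription.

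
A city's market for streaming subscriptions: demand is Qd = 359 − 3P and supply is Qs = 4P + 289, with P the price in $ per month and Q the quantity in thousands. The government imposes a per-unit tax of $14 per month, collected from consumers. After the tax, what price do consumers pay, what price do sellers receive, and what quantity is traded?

Without the tax, 359 − 3P = 4P + 289 gives 7P = 70, so P* = $10 and Q* = 329.
With the tax collected from consumers, demand (in seller-price terms) shifts: Qd = 359 − 3(P + 14).
Solving gives Q = 305 with consumers paying $18 and sellers receiving $4 (the $14 wedge).
The less price-elastic side of the market bears the larger share of a per-unit tax.

Consumers pay $18; sellers receive $4; quantity = 305.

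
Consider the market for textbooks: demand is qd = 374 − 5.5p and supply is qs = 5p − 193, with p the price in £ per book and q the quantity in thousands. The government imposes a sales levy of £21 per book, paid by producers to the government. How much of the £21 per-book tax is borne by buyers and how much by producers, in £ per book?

Before the tax: set 374 − 5.5p = 5p − 193 → p* = £54, q* = 77.
With the tax collected from producers, supply shifts: qs = 5(p − 21) − 193.
New equilibrium: buyers pay £64, producers receive £43, q = 22. (Wedge: pb − ps = 21.)
Burden on buyers: £10; on producers: £11. (They sum to £21.)

Buyers bear £10 per book; producers bear £11 per book.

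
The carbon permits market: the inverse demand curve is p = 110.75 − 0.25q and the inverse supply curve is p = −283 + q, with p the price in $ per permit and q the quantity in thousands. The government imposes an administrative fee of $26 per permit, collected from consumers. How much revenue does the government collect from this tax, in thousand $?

Tax revenue = $7649.2 thousand.

Inverting to q(p) form: qd = 443 − 4p; qs = p + 283.
Before the tax: set 443 − 4p = p + 283 → p* = $32, q* = 315.
With the tax collected from consumers, demand (in seller-price terms) shifts: qd = 443 − 4(p + 26).
New equilibrium: consumers pay $37.2, producers receive $11.2, q = 294.2. (Wedge: pb − ps = 26.)
Revenue = t · Q = 26 · 294.2 = $7649.2.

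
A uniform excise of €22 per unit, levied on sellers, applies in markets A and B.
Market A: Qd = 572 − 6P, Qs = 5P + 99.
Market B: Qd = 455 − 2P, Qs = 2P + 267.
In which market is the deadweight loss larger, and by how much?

Market A, by €418.

Market A: pre-tax P* = €43, Q* = 314; post-tax Q = 254; deadweight loss = €660.
Market B: pre-tax P* = €47, Q* = 361; post-tax Q = 339; deadweight loss = €242.
Difference: €660 vs €242 → market A is larger by €418.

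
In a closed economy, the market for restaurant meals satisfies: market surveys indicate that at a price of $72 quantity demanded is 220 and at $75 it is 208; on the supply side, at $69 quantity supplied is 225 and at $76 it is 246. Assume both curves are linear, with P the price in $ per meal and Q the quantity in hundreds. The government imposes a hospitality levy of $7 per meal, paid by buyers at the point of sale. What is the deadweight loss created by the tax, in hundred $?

Demand slope: (208 − 220)/(75 − 72) = -4, so Qd = 508 − 4P.
Supply slope: (246 − 225)/(76 − 69) = 3, so Qs = 3P + 18.
Before the tax: set 508 − 4P = 3P + 18 → P* = $70, Q* = 228.
With the tax collected from buyers, demand (in seller-price terms) shifts: Qd = 508 − 4(P + 7).
New equilibrium: buyers pay $73, sellers receive $66, Q = 216. (Wedge: Pb − Ps = 7.)
Quantity falls by |ΔQ| = |228 − 216| = 12.
DWL = ½ · t · |ΔQ| = ½ · 7 · 12 = $42.

Deadweight loss = $42 hundred.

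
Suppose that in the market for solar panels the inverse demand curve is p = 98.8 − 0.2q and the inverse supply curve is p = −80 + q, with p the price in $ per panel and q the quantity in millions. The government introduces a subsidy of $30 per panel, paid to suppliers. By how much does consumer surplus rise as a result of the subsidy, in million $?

Inverting to q(p) form: qd = 494 − 5p; qs = p + 80.
Before the subsidy: set 494 − 5p = p + 80 → p* = $69, q* = 149.
With a per-unit subsidy paid to suppliers, each receives p + 30 per unit sold, so supply becomes qs = (p + 30) + 80.
Solving gives q = 174 with buyers paying $64 and suppliers receiving $94 (the $30 wedge).
ΔCS is the trapezoid between Q = 174 and Q = 149 of height $5: ½ · (149 + 174) · 5 = $807.5.

Consumer surplus rises by $807.5 million.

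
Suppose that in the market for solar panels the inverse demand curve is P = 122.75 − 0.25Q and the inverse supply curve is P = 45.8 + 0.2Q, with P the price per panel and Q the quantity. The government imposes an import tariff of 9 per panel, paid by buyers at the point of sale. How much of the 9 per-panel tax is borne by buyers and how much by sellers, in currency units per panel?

Rewrite in direct form: Qd = 491 − 4P and Qs = 5P − 229.
Before the tax: set 491 − 4P = 5P − 229 → P* = 80, Q* = 171.
With the tax collected from buyers, demand (in seller-price terms) shifts: Qd = 491 − 4(P + 9).
New equilibrium: buyers pay 85, sellers receive 76, Q = 151. (Wedge: Pb − Ps = 9.)
Burden on buyers: 5; on sellers: 4. (They sum to 9.)
The less price-elastic side of the market bears the larger share of a per-unit tax.

Buyers bear 5 per panel; sellers bear 4 per panel.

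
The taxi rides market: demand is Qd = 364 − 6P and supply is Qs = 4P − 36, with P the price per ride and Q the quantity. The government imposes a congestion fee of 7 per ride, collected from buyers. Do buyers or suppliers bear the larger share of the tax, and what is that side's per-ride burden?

Suppliers bear the larger share: 4.2 per ride.

Without the tax, 364 − 6P = 4P − 36 gives 10P = 400, so P* = 40 and Q* = 124.
With the tax collected from buyers, demand (in seller-price terms) shifts: Qd = 364 − 6(P + 7).
New equilibrium: buyers pay 42.8, suppliers receive 35.8, Q = 107.2. (Wedge: Pb − Ps = 7.)
Per-ride burden: buyers 2.8, suppliers 4.2.
Suppliers take the larger share because supply is less price-elastic here (demand slope 6 vs supply slope 4).
The less price-elastic side of the market bears the larger share of a per-unit tax.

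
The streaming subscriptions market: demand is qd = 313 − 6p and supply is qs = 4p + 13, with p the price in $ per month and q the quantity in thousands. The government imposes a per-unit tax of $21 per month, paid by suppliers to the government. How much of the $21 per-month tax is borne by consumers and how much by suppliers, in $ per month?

Consumers bear $8.4 per month; suppliers bear $12.6 per month.

Before the tax: set 313 − 6p = 4p + 13 → p* = $30, q* = 133.
With the tax collected from suppliers, supply shifts: qs = 4(p − 21) + 13.
Solving gives q = 82.6 with consumers paying $38.4 and suppliers receiving $17.4 (the $21 wedge).
Burden on consumers: $8.4; on suppliers: $12.6. (They sum to $21.)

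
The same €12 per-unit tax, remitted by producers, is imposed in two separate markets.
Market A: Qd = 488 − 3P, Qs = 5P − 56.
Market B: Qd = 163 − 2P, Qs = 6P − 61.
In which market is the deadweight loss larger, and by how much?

Market A, by €27.

Market A: pre-tax P* = €68, Q* = 284; post-tax Q = 261.5; deadweight loss = €135.
Market B: pre-tax P* = €28, Q* = 107; post-tax Q = 89; deadweight loss = €108.
Difference: €135 vs €108 → market A is larger by €27.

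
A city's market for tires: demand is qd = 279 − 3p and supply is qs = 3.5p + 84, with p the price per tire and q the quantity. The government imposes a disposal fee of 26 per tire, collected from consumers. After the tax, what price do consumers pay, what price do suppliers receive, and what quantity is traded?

Before the tax: set 279 − 3p = 3.5p + 84 → p* = 30, q* = 189.
With the tax collected from consumers, demand (in seller-price terms) shifts: qd = 279 − 3(p + 26).
Solving gives q = 147 with consumers paying 44 and suppliers receiving 18 (the 26 wedge).
The less price-elastic side of the market bears the larger share of a per-unit tax.

Consumers pay 44; suppliers receive 18; quantity = 147.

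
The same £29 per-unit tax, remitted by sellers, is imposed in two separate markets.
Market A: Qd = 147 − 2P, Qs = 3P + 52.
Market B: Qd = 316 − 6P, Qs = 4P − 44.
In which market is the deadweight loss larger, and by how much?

Market A: pre-tax P* = £19, Q* = 109; post-tax Q = 74.2; deadweight loss = £504.6.
Market B: pre-tax P* = £36, Q* = 100; post-tax Q = 30.4; deadweight loss = £1009.2.
Difference: £504.6 vs £1009.2 → market B is larger by £504.6.

Market B, by £504.6.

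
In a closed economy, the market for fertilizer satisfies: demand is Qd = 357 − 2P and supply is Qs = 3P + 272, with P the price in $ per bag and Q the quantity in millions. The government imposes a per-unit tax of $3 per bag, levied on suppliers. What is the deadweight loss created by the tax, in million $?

Deadweight loss = $5.4 million.

Without the tax, 357 − 2P = 3P + 272 gives 5P = 85, so P* = $17 and Q* = 323.
With the tax collected from suppliers, supply shifts: Qs = 3(P − 3) + 272.
New equilibrium: buyers pay $18.8, suppliers receive $15.8, Q = 319.4. (Wedge: Pb − Ps = 3.)
Quantity falls by |ΔQ| = |323 − 319.4| = 3.6.
DWL = ½ · t · |ΔQ| = ½ · 3 · 3.6 = $5.4.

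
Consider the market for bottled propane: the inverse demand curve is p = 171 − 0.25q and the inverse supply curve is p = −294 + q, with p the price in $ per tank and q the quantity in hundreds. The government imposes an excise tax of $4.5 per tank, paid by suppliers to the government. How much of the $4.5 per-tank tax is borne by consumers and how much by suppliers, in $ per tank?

Rewrite in direct form: qd = 684 − 4p and qs = p + 294.
Without the tax, 684 − 4p = p + 294 gives 5p = 390, so p* = $78 and q* = 372.
With the tax collected from suppliers, supply shifts: qs = (p − 4.5) + 294.
Solving gives q = 368.4 with consumers paying $78.9 and suppliers receiving $74.4 (the $4.5 wedge).
Burden on consumers: $0.9; on suppliers: $3.6. (They sum to $4.5.)

Consumers bear $0.9 per tank; suppliers bear $3.6 per tank.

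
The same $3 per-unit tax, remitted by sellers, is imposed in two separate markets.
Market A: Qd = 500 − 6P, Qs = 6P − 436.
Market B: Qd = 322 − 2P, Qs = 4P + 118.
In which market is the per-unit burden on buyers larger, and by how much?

Market B, by $0.5.

Market A: pre-tax P* = $78, Q* = 32; post-tax Q = 23; per-unit burden on buyers = $1.5.
Market B: pre-tax P* = $34, Q* = 254; post-tax Q = 250; per-unit burden on buyers = $2.
Difference: $1.5 vs $2 → market B is larger by $0.5.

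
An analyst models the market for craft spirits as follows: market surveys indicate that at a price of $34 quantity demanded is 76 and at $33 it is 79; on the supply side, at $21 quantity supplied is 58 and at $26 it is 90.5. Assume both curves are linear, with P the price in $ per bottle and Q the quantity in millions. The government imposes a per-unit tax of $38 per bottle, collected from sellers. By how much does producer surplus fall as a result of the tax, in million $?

Demand slope: (79 − 76)/(33 − 34) = -3, so Qd = 178 − 3P.
Supply slope: (90.5 − 58)/(26 − 21) = 6.5, so Qs = 6.5P − 78.5.
Before the tax: set 178 − 3P = 6.5P − 78.5 → P* = $27, Q* = 97.
With the tax collected from sellers, supply shifts: Qs = 6.5(P − 38) − 78.5.
Solving gives Q = 19 with consumers paying $53 and sellers receiving $15 (the $38 wedge).
ΔPS is the trapezoid between Q = 19 and Q = 97 of height $12: ½ · (97 + 19) · 12 = $696.

Producer surplus falls by $696 million.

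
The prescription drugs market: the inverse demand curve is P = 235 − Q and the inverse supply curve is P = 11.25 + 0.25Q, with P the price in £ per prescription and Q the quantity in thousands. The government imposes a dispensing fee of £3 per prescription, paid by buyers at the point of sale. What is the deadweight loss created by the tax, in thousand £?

Rewrite in direct form: Qd = 235 − P and Qs = 4P − 45.
Without the tax, 235 − P = 4P − 45 gives 5P = 280, so P* = £56 and Q* = 179.
With the tax collected from buyers, demand (in seller-price terms) shifts: Qd = 235 − (P + 3).
Solving gives Q = 176.6 with buyers paying £58.4 and sellers receiving £55.4 (the £3 wedge).
Quantity falls by |ΔQ| = |179 − 176.6| = 2.4.
DWL = ½ · t · |ΔQ| = ½ · 3 · 2.4 = £3.6.

Deadweight loss = £3.6 thousand.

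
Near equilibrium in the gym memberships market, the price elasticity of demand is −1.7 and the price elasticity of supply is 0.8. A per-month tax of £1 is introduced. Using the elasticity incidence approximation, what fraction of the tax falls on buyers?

Buyers' share ≈ 0.32.

Incidence ratio: buyers' share ≈ εs / (εs + |εd|) = 0.8 / (0.8 + 1.7) = 0.32.
Supply is the less elastic side, so buyers bear the smaller share.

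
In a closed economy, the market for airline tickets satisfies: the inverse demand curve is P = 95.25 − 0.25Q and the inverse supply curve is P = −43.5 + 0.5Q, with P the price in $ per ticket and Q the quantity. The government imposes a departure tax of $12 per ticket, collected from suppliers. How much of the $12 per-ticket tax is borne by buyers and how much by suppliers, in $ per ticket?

Buyers bear $4 per ticket; suppliers bear $8 per ticket.

Rewrite in direct form: Qd = 381 − 4P and Qs = 2P + 87.
Without the tax, 381 − 4P = 2P + 87 gives 6P = 294, so P* = $49 and Q* = 185.
With the tax collected from suppliers, supply shifts: Qs = 2(P − 12) + 87.
Solving gives Q = 169 with buyers paying $53 and suppliers receiving $41 (the $12 wedge).
Burden on buyers: $4; on suppliers: $8. (They sum to $12.)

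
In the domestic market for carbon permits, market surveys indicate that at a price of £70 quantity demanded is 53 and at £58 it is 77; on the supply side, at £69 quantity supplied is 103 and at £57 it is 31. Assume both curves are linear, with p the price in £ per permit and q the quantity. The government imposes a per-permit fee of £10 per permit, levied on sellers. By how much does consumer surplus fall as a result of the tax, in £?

Consumer surplus falls by £446.25.

Demand slope: (77 − 53)/(58 − 70) = -2, so qd = 193 − 2p.
Supply slope: (31 − 103)/(57 − 69) = 6, so qs = 6p − 311.
Before the tax: set 193 − 2p = 6p − 311 → p* = £63, q* = 67.
With the tax collected from sellers, supply shifts: qs = 6(p − 10) − 311.
Solving gives q = 52 with buyers paying £70.5 and sellers receiving £60.5 (the £10 wedge).
ΔCS is the trapezoid between Q = 52 and Q = 67 of height £7.5: ½ · (67 + 52) · 7.5 = £446.25.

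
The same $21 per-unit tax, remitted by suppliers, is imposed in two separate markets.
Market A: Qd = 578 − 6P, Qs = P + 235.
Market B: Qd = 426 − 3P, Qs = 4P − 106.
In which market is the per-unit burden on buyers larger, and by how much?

Market B, by $9.

Market A: pre-tax P* = $49, Q* = 284; post-tax Q = 266; per-unit burden on buyers = $3.
Market B: pre-tax P* = $76, Q* = 198; post-tax Q = 162; per-unit burden on buyers = $12.
Difference: $3 vs $12 → market B is larger by $9.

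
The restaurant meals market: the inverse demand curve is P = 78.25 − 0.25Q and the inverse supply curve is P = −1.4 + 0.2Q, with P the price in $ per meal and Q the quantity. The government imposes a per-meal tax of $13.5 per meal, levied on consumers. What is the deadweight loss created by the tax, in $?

Deadweight loss = $202.5.

Rewrite in direct form: Qd = 313 − 4P and Qs = 5P + 7.
Before the tax: set 313 − 4P = 5P + 7 → P* = $34, Q* = 177.
With the tax collected from consumers, demand (in seller-price terms) shifts: Qd = 313 − 4(P + 13.5).
Solving gives Q = 147 with consumers paying $41.5 and suppliers receiving $28 (the $13.5 wedge).
Quantity falls by |ΔQ| = |177 − 147| = 30.
DWL = ½ · t · |ΔQ| = ½ · 13.5 · 30 = $202.5.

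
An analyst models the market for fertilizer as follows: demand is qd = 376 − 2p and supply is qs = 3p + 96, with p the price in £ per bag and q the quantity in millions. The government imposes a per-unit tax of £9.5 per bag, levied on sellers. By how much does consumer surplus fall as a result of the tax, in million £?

Without the tax, 376 − 2p = 3p + 96 gives 5p = 280, so p* = £56 and q* = 264.
With the tax collected from sellers, supply shifts: qs = 3(p − 9.5) + 96.
Solving gives q = 252.6 with consumers paying £61.7 and sellers receiving £52.2 (the £9.5 wedge).
ΔCS is the trapezoid between Q = 252.6 and Q = 264 of height £5.7: ½ · (264 + 252.6) · 5.7 = £1472.31.

Consumer surplus falls by £1472.31 million.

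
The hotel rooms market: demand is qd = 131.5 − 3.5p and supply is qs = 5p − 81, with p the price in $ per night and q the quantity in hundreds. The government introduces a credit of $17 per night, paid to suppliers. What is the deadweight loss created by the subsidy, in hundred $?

Deadweight loss = $297.5 hundred.

Before the subsidy: set 131.5 − 3.5p = 5p − 81 → p* = $25, q* = 44.
With a per-unit subsidy paid to suppliers, each receives p + 17 per unit sold, so supply becomes qs = 5(p + 17) − 81.
New equilibrium: buyers pay $15, suppliers receive $32, q = 79. (Wedge: pb − ps = −17.)
Quantity rises by |ΔQ| = |44 − 79| = 35.
DWL = ½ · t · |ΔQ| = ½ · 17 · 35 = $297.5.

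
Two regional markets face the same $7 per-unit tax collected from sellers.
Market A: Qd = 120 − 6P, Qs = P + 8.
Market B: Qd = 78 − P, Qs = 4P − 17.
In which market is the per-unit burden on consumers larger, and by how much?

Market A: pre-tax P* = $16, Q* = 24; post-tax Q = 18; per-unit burden on consumers = $1.
Market B: pre-tax P* = $19, Q* = 59; post-tax Q = 53.4; per-unit burden on consumers = $5.6.
Difference: $1 vs $5.6 → market B is larger by $4.6.

Market B, by $4.6.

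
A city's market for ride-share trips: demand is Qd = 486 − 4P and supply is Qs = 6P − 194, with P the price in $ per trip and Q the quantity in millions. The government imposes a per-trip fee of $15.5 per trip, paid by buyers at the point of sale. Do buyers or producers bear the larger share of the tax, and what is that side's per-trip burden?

Before the tax: set 486 − 4P = 6P − 194 → P* = $68, Q* = 214.
With the tax collected from buyers, demand (in seller-price terms) shifts: Qd = 486 − 4(P + 15.5).
New equilibrium: buyers pay $77.3, producers receive $61.8, Q = 176.8. (Wedge: Pb − Ps = 15.5.)
Per-trip burden: buyers $9.3, producers $6.2.
Buyers take the larger share because demand is less price-elastic here (demand slope 4 vs supply slope 6).
The less price-elastic side of the market bears the larger share of a per-unit tax.

Buyers bear the larger share: $9.3 per trip.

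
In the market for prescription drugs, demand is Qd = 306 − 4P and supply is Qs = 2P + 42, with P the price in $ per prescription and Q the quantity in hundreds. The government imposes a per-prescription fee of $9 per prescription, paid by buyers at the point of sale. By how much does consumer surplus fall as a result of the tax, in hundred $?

Without the tax, 306 − 4P = 2P + 42 gives 6P = 264, so P* = $44 and Q* = 130.
With the tax collected from buyers, demand (in seller-price terms) shifts: Qd = 306 − 4(P + 9).
New equilibrium: buyers pay $47, suppliers receive $38, Q = 118. (Wedge: Pb − Ps = 9.)
ΔCS is the trapezoid between Q = 118 and Q = 130 of height $3: ½ · (130 + 118) · 3 = $372.

Consumer surplus falls by $372 hundred.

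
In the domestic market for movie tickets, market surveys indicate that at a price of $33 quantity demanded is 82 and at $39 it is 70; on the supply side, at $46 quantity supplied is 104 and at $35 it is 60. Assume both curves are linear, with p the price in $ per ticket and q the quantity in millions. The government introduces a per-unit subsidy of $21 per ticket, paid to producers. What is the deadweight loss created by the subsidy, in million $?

Deadweight loss = $294 million.

Demand slope: (70 − 82)/(39 − 33) = -2, so qd = 148 − 2p.
Supply slope: (60 − 104)/(35 − 46) = 4, so qs = 4p − 80.
Before the subsidy: set 148 − 2p = 4p − 80 → p* = $38, q* = 72.
With a per-unit subsidy paid to producers, each receives p + 21 per unit sold, so supply becomes qs = 4(p + 21) − 80.
New equilibrium: buyers pay $24, producers receive $45, q = 100. (Wedge: pb − ps = −21.)
Quantity rises by |ΔQ| = |72 − 100| = 28.
DWL = ½ · t · |ΔQ| = ½ · 21 · 28 = $294.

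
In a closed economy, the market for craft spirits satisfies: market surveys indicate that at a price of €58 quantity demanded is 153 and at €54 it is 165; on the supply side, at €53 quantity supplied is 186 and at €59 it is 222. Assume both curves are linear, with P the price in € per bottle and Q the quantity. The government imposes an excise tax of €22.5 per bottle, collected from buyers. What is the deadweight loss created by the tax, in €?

Demand slope: (165 − 153)/(54 − 58) = -3, so Qd = 327 − 3P.
Supply slope: (222 − 186)/(59 − 53) = 6, so Qs = 6P − 132.
Without the tax, 327 − 3P = 6P − 132 gives 9P = 459, so P* = €51 and Q* = 174.
With the tax collected from buyers, demand (in seller-price terms) shifts: Qd = 327 − 3(P + 22.5).
New equilibrium: buyers pay €66, sellers receive €43.5, Q = 129. (Wedge: Pb − Ps = 22.5.)
Quantity falls by |ΔQ| = |174 − 129| = 45.
DWL = ½ · t · |ΔQ| = ½ · 22.5 · 45 = €506.25.

Deadweight loss = €506.25.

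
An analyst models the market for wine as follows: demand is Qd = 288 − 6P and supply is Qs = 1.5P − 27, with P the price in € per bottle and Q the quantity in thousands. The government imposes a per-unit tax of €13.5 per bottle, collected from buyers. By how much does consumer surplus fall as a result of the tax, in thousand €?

Consumer surplus falls by €75.33 thousand.

Without the tax, 288 − 6P = 1.5P − 27 gives 7.5P = 315, so P* = €42 and Q* = 36.
With the tax collected from buyers, demand (in seller-price terms) shifts: Qd = 288 − 6(P + 13.5).
New equilibrium: buyers pay €44.7, sellers receive €31.2, Q = 19.8. (Wedge: Pb − Ps = 13.5.)
ΔCS is the trapezoid between Q = 19.8 and Q = 36 of height €2.7: ½ · (36 + 19.8) · 2.7 = €75.33.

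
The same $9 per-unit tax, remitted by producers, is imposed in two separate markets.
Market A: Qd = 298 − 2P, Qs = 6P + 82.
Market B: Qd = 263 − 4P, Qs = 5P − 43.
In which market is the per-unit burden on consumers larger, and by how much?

Market A: pre-tax P* = $27, Q* = 244; post-tax Q = 230.5; per-unit burden on consumers = $6.75.
Market B: pre-tax P* = $34, Q* = 127; post-tax Q = 107; per-unit burden on consumers = $5.
Difference: $6.75 vs $5 → market A is larger by $1.75.

Market A, by $1.75.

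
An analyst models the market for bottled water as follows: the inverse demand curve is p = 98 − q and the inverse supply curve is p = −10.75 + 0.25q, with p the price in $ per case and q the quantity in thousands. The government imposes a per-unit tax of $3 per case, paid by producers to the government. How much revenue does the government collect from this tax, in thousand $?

Tax revenue = $253.8 thousand.

Rewrite in direct form: qd = 98 − p and qs = 4p + 43.
Without the tax, 98 − p = 4p + 43 gives 5p = 55, so p* = $11 and q* = 87.
With the tax collected from producers, supply shifts: qs = 4(p − 3) + 43.
Solving gives q = 84.6 with consumers paying $13.4 and producers receiving $10.4 (the $3 wedge).
Revenue = t · Q = 3 · 84.6 = $253.8.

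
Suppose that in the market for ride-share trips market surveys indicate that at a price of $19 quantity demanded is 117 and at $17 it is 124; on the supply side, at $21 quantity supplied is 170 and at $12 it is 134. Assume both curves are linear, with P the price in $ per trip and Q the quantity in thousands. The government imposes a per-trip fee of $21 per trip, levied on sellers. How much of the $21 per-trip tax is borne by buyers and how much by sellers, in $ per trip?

Buyers bear $11.2 per trip; sellers bear $9.8 per trip.

Demand slope: (124 − 117)/(17 − 19) = -3.5, so Qd = 183.5 − 3.5P.
Supply slope: (134 − 170)/(12 − 21) = 4, so Qs = 4P + 86.
Before the tax: set 183.5 − 3.5P = 4P + 86 → P* = $13, Q* = 138.
With the tax collected from sellers, supply shifts: Qs = 4(P − 21) + 86.
Solving gives Q = 98.8 with buyers paying $24.2 and sellers receiving $3.2 (the $21 wedge).
Burden on buyers: $11.2; on sellers: $9.8. (They sum to $21.)
The less price-elastic side of the market bears the larger share of a per-unit tax.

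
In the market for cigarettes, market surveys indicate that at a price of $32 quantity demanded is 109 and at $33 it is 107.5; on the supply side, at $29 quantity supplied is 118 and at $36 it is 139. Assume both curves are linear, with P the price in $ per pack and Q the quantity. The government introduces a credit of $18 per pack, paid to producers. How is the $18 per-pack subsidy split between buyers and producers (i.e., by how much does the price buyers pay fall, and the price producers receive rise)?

Demand slope: (107.5 − 109)/(33 − 32) = -1.5, so Qd = 157 − 1.5P.
Supply slope: (139 − 118)/(36 − 29) = 3, so Qs = 3P + 31.
Before the subsidy: set 157 − 1.5P = 3P + 31 → P* = $28, Q* = 115.
With a per-unit subsidy paid to producers, each receives P + 18 per unit sold, so supply becomes Qs = 3(P + 18) + 31.
Solving gives Q = 133 with buyers paying $16 and producers receiving $34 (the $18 wedge).
Gain to buyers: $12; to producers: $6. (They sum to $18.)

Buyers gain $12 per pack; producers gain $6 per pack.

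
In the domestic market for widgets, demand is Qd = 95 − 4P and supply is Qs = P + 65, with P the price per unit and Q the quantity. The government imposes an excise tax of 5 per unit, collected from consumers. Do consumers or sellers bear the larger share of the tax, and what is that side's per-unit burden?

Without the tax, 95 − 4P = P + 65 gives 5P = 30, so P* = 6 and Q* = 71.
With the tax collected from consumers, demand (in seller-price terms) shifts: Qd = 95 − 4(P + 5).
Solving gives Q = 67 with consumers paying 7 and sellers receiving 2 (the 5 wedge).
Per-unit burden: consumers 1, sellers 4.
Sellers take the larger share because supply is less price-elastic here (demand slope 4 vs supply slope 1).
The less price-elastic side of the market bears the larger share of a per-unit tax.

Sellers bear the larger share: 4 per unit.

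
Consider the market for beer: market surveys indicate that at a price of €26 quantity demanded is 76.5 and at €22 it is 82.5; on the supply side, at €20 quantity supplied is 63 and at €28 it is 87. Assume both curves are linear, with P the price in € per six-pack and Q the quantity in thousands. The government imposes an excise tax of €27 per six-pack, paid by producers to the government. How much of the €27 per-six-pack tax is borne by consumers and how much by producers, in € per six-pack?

Consumers bear €18 per six-pack; producers bear €9 per six-pack.

Demand slope: (82.5 − 76.5)/(22 − 26) = -1.5, so Qd = 115.5 − 1.5P.
Supply slope: (87 − 63)/(28 − 20) = 3, so Qs = 3P + 3.
Without the tax, 115.5 − 1.5P = 3P + 3 gives 4.5P = 112.5, so P* = €25 and Q* = 78.
With the tax collected from producers, supply shifts: Qs = 3(P − 27) + 3.
New equilibrium: consumers pay €43, producers receive €16, Q = 51. (Wedge: Pb − Ps = 27.)
Burden on consumers: €18; on producers: €9. (They sum to €27.)
The less price-elastic side of the market bears the larger share of a per-unit tax.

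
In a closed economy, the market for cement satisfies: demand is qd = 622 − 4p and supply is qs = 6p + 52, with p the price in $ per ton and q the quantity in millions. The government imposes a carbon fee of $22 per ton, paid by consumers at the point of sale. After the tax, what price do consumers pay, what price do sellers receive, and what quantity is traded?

Without the tax, 622 − 4p = 6p + 52 gives 10p = 570, so p* = $57 and q* = 394.
With the tax collected from consumers, demand (in seller-price terms) shifts: qd = 622 − 4(p + 22).
Solving gives q = 341.2 with consumers paying $70.2 and sellers receiving $48.2 (the $22 wedge).

Consumers pay $70.2; sellers receive $48.2; quantity = 341.2.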